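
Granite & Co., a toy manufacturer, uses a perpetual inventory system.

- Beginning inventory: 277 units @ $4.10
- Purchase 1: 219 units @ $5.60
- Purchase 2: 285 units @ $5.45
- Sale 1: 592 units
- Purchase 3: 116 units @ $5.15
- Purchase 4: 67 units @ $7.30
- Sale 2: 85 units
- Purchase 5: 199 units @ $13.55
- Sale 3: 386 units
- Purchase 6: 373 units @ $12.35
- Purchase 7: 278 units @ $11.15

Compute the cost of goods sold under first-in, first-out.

Sale 1 (592) [FIFO — oldest first]: 277 @ $4.10 + 219 @ $5.60 + 96 @ $5.45 = $2,885.30
Sale 2 (85) [FIFO — oldest first]: 85 @ $5.45 = $463.25
Sale 3 (386) [FIFO — oldest first]: 104 @ $5.45 + 116 @ $5.15 + 67 @ $7.30 + 99 @ $13.55 = $2,994.75
Total COGS = $2,885.30 + $463.25 + $2,994.75 = $6,343.30
Ending inventory: 100 @ $13.55 + 373 @ $12.35 + 278 @ $11.15 = $9,061.25

COGS = $6,343.30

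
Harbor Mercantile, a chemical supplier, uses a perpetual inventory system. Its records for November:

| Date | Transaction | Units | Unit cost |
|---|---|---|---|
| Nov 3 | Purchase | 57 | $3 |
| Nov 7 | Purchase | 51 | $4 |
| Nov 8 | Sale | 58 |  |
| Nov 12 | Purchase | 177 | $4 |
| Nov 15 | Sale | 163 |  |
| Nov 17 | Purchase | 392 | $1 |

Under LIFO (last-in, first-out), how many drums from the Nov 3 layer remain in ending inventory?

Nov 8, 58 sold [LIFO — newest first]: 51 @ $4 + 7 @ $3 = $225
Nov 15, 163 sold [LIFO — newest first]: 163 @ $4 = $652
Total COGS = $225 + $652 = $877
Ending inventory: 50 @ $3 + 14 @ $4 + 392 @ $1 = $598

50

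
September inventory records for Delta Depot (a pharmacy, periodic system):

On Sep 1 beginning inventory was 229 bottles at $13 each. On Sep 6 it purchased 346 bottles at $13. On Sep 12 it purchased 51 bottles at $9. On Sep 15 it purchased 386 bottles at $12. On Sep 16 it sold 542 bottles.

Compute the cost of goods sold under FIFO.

COGS = $7,046

Sep 16, 542 sold [FIFO — oldest first]: 229 @ $13 + 313 @ $13 = $7,046
Ending inventory: 33 @ $13 + 51 @ $9 + 386 @ $12 = $5,520
Check: goods available $12,566 = COGS $7,046 + ending $5,520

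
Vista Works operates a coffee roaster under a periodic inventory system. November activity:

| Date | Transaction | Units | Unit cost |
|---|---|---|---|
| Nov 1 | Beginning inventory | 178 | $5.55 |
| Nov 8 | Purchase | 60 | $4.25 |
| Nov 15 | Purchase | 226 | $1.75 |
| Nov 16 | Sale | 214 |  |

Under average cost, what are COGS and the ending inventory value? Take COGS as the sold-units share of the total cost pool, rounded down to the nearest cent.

Nov 16, sell 214: 214/464 × $1,638.40 → $755.64
Ending inventory (cost pool remaining) = $882.76

COGS = $755.64; ending inventory = $882.76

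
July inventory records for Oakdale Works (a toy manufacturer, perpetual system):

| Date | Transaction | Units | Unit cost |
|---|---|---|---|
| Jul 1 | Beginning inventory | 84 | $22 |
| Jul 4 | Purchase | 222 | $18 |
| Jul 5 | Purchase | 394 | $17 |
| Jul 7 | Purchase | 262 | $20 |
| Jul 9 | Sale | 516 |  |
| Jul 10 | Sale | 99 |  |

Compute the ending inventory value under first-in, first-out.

Ending inventory = $6,685

Jul 9, 516 sold [FIFO — oldest first]: 84 @ $22 + 222 @ $18 + 210 @ $17 = $9,414
Jul 10, 99 sold [FIFO — oldest first]: 99 @ $17 = $1,683
Total COGS = $9,414 + $1,683 = $11,097
Ending inventory: 85 @ $17 + 262 @ $20 = $6,685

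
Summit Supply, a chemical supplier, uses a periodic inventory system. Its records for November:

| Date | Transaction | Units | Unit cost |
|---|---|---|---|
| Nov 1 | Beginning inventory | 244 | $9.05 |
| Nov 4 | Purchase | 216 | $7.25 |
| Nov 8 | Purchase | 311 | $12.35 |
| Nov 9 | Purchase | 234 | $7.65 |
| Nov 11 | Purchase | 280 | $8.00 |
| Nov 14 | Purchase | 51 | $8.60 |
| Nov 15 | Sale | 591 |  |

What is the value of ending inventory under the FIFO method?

Nov 15, 591 sold [FIFO — oldest first]: 244 @ $9.05 + 216 @ $7.25 + 131 @ $12.35 = $5,392.05
Ending inventory: 180 @ $12.35 + 234 @ $7.65 + 280 @ $8.00 + 51 @ $8.60 = $6,691.70

Ending inventory = $6,691.70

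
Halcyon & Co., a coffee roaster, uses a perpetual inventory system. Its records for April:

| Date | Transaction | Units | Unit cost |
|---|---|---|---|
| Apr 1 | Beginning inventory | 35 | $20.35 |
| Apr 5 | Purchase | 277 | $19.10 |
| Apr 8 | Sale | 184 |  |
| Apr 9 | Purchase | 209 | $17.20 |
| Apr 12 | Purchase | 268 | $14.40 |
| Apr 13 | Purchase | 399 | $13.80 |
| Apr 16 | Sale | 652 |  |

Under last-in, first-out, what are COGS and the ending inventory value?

COGS = $12,663.80; ending inventory = $6,299.35

Apr 8, 184 sold [LIFO — newest first]: 184 @ $19.10 = $3,514.40
Apr 16, 652 sold [LIFO — newest first]: 399 @ $13.80 + 253 @ $14.40 = $9,149.40
Total COGS = $3,514.40 + $9,149.40 = $12,663.80
Ending inventory: 35 @ $20.35 + 93 @ $19.10 + 209 @ $17.20 + 15 @ $14.40 = $6,299.35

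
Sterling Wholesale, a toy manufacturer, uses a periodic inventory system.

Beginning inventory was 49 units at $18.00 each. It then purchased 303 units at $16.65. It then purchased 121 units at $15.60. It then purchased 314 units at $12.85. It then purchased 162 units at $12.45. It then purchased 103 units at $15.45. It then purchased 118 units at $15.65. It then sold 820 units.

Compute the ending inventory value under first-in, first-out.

Ending inventory = $5,044.10

Sale 1 (820) [FIFO — oldest first]: 49 @ $18.00 + 303 @ $16.65 + 121 @ $15.60 + 314 @ $12.85 + 33 @ $12.45 = $12,260.30
Ending inventory: 129 @ $12.45 + 103 @ $15.45 + 118 @ $15.65 = $5,044.10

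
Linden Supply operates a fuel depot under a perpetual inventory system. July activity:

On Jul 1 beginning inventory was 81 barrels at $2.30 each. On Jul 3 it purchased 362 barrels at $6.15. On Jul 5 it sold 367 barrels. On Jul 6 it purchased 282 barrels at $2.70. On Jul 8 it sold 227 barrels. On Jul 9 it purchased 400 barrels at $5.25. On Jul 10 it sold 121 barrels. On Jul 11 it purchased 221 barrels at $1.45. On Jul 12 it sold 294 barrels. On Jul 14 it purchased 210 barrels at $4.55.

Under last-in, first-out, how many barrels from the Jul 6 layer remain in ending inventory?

55

Jul 5, 367 sold [LIFO — newest first]: 362 @ $6.15 + 5 @ $2.30 = $2,237.80
Jul 8, 227 sold [LIFO — newest first]: 227 @ $2.70 = $612.90
Jul 10, 121 sold [LIFO — newest first]: 121 @ $5.25 = $635.25
Jul 12, 294 sold [LIFO — newest first]: 221 @ $1.45 + 73 @ $5.25 = $703.70
Total COGS = $2,237.80 + $612.90 + $635.25 + $703.70 = $4,189.65
Ending inventory: 76 @ $2.30 + 55 @ $2.70 + 206 @ $5.25 + 210 @ $4.55 = $2,360.30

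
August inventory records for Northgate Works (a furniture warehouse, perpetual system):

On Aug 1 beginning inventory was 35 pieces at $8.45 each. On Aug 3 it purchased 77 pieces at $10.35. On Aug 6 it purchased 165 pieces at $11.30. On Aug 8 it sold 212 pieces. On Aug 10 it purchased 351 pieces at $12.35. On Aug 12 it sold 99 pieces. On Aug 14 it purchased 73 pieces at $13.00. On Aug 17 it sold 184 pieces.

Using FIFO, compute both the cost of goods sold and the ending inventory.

COGS = $5,649.50; ending inventory = $2,591.55

Aug 8, 212 sold [FIFO — oldest first]: 35 @ $8.45 + 77 @ $10.35 + 100 @ $11.30 = $2,222.70
Aug 12, 99 sold [FIFO — oldest first]: 65 @ $11.30 + 34 @ $12.35 = $1,154.40
Aug 17, 184 sold [FIFO — oldest first]: 184 @ $12.35 = $2,272.40
Total COGS = $2,222.70 + $1,154.40 + $2,272.40 = $5,649.50
Ending inventory: 133 @ $12.35 + 73 @ $13.00 = $2,591.55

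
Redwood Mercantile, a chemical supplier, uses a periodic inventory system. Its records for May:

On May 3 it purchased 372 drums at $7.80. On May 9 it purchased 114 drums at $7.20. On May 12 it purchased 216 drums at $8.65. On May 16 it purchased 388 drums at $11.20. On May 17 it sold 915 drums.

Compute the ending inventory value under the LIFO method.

Ending inventory = $1,365.00

May 17, 915 sold [LIFO — newest first]: 388 @ $11.20 + 216 @ $8.65 + 114 @ $7.20 + 197 @ $7.80 = $8,571.40
Ending inventory: 175 @ $7.80 = $1,365.00
Check: goods available $9,936.40 = COGS $8,571.40 + ending $1,365.00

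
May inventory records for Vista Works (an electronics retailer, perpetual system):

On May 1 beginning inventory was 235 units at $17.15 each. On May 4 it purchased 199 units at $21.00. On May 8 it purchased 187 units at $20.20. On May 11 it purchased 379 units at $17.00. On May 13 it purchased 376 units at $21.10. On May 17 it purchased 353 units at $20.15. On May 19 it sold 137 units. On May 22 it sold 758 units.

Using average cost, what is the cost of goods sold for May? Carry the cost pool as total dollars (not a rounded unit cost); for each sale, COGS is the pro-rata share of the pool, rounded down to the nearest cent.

COGS = $17,328.62

After May 1: 235 on hand, pool $4,030.25 (≈ $17.1500 each)
After May 4: 434 on hand, pool $8,209.25 (≈ $18.9153 each)
After May 8: 621 on hand, pool $11,986.65 (≈ $19.3022 each)
After May 11: 1000 on hand, pool $18,429.65 (≈ $18.4296 each)
After May 13: 1376 on hand, pool $26,363.25 (≈ $19.1593 each)
After May 17: 1729 on hand, pool $33,476.20 (≈ $19.3616 each)
May 19, sell 137: 137/1729 × $33,476.20 → $2,652.53
May 22, sell 758: 758/1592 × $30,823.67 → $14,676.09
Total COGS = $2,652.53 + $14,676.09 = $17,328.62
Ending inventory (cost pool remaining) = $16,147.58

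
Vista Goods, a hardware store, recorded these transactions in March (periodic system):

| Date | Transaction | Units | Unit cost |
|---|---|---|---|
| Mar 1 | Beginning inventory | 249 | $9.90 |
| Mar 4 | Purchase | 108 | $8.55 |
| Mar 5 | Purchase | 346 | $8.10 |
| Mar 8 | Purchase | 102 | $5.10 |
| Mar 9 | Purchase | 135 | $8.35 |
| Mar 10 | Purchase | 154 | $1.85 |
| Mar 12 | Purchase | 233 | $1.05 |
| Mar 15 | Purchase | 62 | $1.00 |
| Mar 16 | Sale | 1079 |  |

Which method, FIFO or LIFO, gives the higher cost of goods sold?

FIFO COGS: 249 @ $9.90 + 108 @ $8.55 + 346 @ $8.10 + 102 @ $5.10 + 135 @ $8.35 + 139 @ $1.85 = $8,095.70
LIFO COGS: 62 @ $1.00 + 233 @ $1.05 + 154 @ $1.85 + 135 @ $8.35 + 102 @ $5.10 + 346 @ $8.10 + 47 @ $8.55 = $5,443.45

FIFO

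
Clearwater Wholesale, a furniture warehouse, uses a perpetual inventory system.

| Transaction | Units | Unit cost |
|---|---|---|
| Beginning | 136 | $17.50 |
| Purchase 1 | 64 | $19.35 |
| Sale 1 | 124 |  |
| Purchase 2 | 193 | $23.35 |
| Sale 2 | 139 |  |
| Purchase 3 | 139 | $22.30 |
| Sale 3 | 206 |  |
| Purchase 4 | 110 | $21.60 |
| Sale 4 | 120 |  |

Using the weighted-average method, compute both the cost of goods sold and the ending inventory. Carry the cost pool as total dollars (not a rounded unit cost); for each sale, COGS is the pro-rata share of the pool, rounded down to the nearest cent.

COGS = $12,446.39; ending inventory = $1,154.26

After Beginning: 136 on hand, pool $2,380.00 (≈ $17.5000 each)
After Purchase 1: 200 on hand, pool $3,618.40 (≈ $18.0920 each)
Sale 1, sell 124: 124/200 × $3,618.40 → $2,243.40
After Purchase 2: 269 on hand, pool $5,881.55 (≈ $21.8645 each)
Sale 2, sell 139: 139/269 × $5,881.55 → $3,039.16
After Purchase 3: 269 on hand, pool $5,942.09 (≈ $22.0896 each)
Sale 3, sell 206: 206/269 × $5,942.09 → $4,550.44
After Purchase 4: 173 on hand, pool $3,767.65 (≈ $21.7783 each)
Sale 4, sell 120: 120/173 × $3,767.65 → $2,613.39
Total COGS = $2,243.40 + $3,039.16 + $4,550.44 + $2,613.39 = $12,446.39
Ending inventory (cost pool remaining) = $1,154.26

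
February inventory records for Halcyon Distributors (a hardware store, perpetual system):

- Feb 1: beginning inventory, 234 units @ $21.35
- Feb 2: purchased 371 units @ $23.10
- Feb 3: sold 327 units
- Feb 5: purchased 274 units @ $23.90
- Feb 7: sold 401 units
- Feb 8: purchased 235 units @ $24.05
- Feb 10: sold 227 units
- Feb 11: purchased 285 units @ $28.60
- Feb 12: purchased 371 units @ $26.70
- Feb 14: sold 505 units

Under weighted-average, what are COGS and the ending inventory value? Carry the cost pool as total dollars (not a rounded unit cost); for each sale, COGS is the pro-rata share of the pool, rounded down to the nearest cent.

After Feb 1: 234 on hand, pool $4,995.90 (≈ $21.3500 each)
After Feb 2: 605 on hand, pool $13,566.00 (≈ $22.4231 each)
Feb 3, sell 327: 327/605 × $13,566.00 → $7,332.36
After Feb 5: 552 on hand, pool $12,782.24 (≈ $23.1562 each)
Feb 7, sell 401: 401/552 × $12,782.24 → $9,285.64
After Feb 8: 386 on hand, pool $9,148.35 (≈ $23.7004 each)
Feb 10, sell 227: 227/386 × $9,148.35 → $5,379.98
After Feb 11: 444 on hand, pool $11,919.37 (≈ $26.8454 each)
After Feb 12: 815 on hand, pool $21,825.07 (≈ $26.7792 each)
Feb 14, sell 505: 505/815 × $21,825.07 → $13,523.50
Total COGS = $7,332.36 + $9,285.64 + $5,379.98 + $13,523.50 = $35,521.48
Ending inventory (cost pool remaining) = $8,301.57
Check: goods available $43,823.05 = COGS $35,521.48 + ending $8,301.57

COGS = $35,521.48; ending inventory = $8,301.57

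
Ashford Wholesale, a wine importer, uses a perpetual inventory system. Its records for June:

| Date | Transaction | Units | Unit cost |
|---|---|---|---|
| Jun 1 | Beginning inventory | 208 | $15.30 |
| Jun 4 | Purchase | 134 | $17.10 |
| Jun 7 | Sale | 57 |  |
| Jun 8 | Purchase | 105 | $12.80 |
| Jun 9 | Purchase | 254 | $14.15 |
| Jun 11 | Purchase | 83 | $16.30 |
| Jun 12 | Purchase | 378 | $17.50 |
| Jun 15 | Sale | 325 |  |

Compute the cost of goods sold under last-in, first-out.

COGS = $6,662.20

Jun 7, 57 sold [LIFO — newest first]: 57 @ $17.10 = $974.70
Jun 15, 325 sold [LIFO — newest first]: 325 @ $17.50 = $5,687.50
Total COGS = $974.70 + $5,687.50 = $6,662.20
Ending inventory: 208 @ $15.30 + 77 @ $17.10 + 105 @ $12.80 + 254 @ $14.15 + 83 @ $16.30 + 53 @ $17.50 = $11,717.60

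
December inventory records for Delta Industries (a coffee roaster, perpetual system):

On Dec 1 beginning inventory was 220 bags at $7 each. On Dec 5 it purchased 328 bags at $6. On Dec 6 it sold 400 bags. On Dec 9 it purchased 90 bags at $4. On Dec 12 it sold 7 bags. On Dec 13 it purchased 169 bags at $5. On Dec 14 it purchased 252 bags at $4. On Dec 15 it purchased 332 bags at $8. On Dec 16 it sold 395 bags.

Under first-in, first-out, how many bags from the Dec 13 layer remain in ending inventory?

Dec 6, 400 sold [FIFO — oldest first]: 220 @ $7 + 180 @ $6 = $2,620
Dec 12, 7 sold [FIFO — oldest first]: 7 @ $6 = $42
Dec 16, 395 sold [FIFO — oldest first]: 141 @ $6 + 90 @ $4 + 164 @ $5 = $2,026
Total COGS = $2,620 + $42 + $2,026 = $4,688
Ending inventory: 5 @ $5 + 252 @ $4 + 332 @ $8 = $3,689
Check: goods available $8,377 = COGS $4,688 + ending $3,689

5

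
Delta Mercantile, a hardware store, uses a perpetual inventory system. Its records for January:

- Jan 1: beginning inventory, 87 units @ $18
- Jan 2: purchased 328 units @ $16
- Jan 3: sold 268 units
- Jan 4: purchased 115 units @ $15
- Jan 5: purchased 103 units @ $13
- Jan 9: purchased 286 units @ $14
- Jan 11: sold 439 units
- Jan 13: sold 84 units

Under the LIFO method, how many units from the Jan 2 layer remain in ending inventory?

Jan 3, 268 sold [LIFO — newest first]: 268 @ $16 = $4,288
Jan 11, 439 sold [LIFO — newest first]: 286 @ $14 + 103 @ $13 + 50 @ $15 = $6,093
Jan 13, 84 sold [LIFO — newest first]: 65 @ $15 + 19 @ $16 = $1,279
Total COGS = $4,288 + $6,093 + $1,279 = $11,660
Ending inventory: 87 @ $18 + 41 @ $16 = $2,222

41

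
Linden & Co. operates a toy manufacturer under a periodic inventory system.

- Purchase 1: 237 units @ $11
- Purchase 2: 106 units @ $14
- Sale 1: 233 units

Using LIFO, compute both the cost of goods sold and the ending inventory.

COGS = $2,881; ending inventory = $1,210

Sale 1 (233) [LIFO — newest first]: 106 @ $14 + 127 @ $11 = $2,881
Ending inventory: 110 @ $11 = $1,210
Check: goods available $4,091 = COGS $2,881 + ending $1,210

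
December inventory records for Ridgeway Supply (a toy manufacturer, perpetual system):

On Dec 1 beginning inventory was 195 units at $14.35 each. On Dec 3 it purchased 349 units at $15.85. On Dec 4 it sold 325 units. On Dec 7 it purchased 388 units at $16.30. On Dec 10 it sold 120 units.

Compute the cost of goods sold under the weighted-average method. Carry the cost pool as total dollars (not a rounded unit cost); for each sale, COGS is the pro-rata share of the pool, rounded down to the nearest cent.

After Dec 1: 195 on hand, pool $2,798.25 (≈ $14.3500 each)
After Dec 3: 544 on hand, pool $8,329.90 (≈ $15.3123 each)
Dec 4, sell 325: 325/544 × $8,329.90 → $4,976.50
After Dec 7: 607 on hand, pool $9,677.80 (≈ $15.9437 each)
Dec 10, sell 120: 120/607 × $9,677.80 → $1,913.23
Total COGS = $4,976.50 + $1,913.23 = $6,889.73
Ending inventory (cost pool remaining) = $7,764.57
Check: goods available $14,654.30 = COGS $6,889.73 + ending $7,764.57

COGS = $6,889.73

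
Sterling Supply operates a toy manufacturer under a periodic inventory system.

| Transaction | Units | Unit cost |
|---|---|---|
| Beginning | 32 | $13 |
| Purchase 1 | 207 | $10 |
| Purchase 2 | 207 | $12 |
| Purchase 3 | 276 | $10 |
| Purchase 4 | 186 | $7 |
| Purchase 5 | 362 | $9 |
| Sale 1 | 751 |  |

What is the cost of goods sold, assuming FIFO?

COGS = $7,933

Sale 1 (751) [FIFO — oldest first]: 32 @ $13 + 207 @ $10 + 207 @ $12 + 276 @ $10 + 29 @ $7 = $7,933
Ending inventory: 157 @ $7 + 362 @ $9 = $4,357
Check: goods available $12,290 = COGS $7,933 + ending $4,357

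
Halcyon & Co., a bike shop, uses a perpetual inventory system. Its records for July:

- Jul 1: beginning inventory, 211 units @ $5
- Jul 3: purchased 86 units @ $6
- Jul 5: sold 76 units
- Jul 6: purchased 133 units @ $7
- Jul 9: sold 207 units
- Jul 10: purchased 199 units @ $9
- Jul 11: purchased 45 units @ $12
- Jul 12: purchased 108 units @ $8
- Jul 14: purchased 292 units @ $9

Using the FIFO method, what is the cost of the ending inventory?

Jul 5, 76 sold [FIFO — oldest first]: 76 @ $5 = $380
Jul 9, 207 sold [FIFO — oldest first]: 135 @ $5 + 72 @ $6 = $1,107
Total COGS = $380 + $1,107 = $1,487
Ending inventory: 14 @ $6 + 133 @ $7 + 199 @ $9 + 45 @ $12 + 108 @ $8 + 292 @ $9 = $6,838

Ending inventory = $6,838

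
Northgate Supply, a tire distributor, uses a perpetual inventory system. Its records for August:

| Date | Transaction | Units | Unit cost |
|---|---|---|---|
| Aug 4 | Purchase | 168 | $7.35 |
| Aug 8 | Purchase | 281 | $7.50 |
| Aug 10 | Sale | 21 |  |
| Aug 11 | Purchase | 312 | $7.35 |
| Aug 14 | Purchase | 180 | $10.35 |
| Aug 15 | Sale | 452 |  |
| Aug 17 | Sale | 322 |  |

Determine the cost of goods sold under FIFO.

Aug 10, 21 sold [FIFO — oldest first]: 21 @ $7.35 = $154.35
Aug 15, 452 sold [FIFO — oldest first]: 147 @ $7.35 + 281 @ $7.50 + 24 @ $7.35 = $3,364.35
Aug 17, 322 sold [FIFO — oldest first]: 288 @ $7.35 + 34 @ $10.35 = $2,468.70
Total COGS = $154.35 + $3,364.35 + $2,468.70 = $5,987.40
Ending inventory: 146 @ $10.35 = $1,511.10

COGS = $5,987.40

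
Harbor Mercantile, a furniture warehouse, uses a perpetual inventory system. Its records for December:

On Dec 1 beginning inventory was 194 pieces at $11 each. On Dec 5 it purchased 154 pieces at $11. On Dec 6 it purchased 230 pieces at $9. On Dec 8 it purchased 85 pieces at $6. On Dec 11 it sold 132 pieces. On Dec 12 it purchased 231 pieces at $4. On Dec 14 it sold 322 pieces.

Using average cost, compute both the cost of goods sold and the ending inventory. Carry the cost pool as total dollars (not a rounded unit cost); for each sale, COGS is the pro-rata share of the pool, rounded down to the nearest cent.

After Dec 1: 194 on hand, pool $2,134.00 (≈ $11.0000 each)
After Dec 5: 348 on hand, pool $3,828.00 (≈ $11.0000 each)
After Dec 6: 578 on hand, pool $5,898.00 (≈ $10.2042 each)
After Dec 8: 663 on hand, pool $6,408.00 (≈ $9.6652 each)
Dec 11, sell 132: 132/663 × $6,408.00 → $1,275.80
After Dec 12: 762 on hand, pool $6,056.20 (≈ $7.9478 each)
Dec 14, sell 322: 322/762 × $6,056.20 → $2,559.18
Total COGS = $1,275.80 + $2,559.18 = $3,834.98
Ending inventory (cost pool remaining) = $3,497.02

COGS = $3,834.98; ending inventory = $3,497.02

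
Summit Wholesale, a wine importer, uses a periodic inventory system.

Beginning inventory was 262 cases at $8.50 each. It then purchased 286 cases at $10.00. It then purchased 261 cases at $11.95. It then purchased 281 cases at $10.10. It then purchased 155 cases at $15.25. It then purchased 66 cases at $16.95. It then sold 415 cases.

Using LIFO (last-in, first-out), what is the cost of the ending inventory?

Ending inventory = $9,084.65

Sale 1 (415) [LIFO — newest first]: 66 @ $16.95 + 155 @ $15.25 + 194 @ $10.10 = $5,441.85
Ending inventory: 262 @ $8.50 + 286 @ $10.00 + 261 @ $11.95 + 87 @ $10.10 = $9,084.65
Check: goods available $14,526.50 = COGS $5,441.85 + ending $9,084.65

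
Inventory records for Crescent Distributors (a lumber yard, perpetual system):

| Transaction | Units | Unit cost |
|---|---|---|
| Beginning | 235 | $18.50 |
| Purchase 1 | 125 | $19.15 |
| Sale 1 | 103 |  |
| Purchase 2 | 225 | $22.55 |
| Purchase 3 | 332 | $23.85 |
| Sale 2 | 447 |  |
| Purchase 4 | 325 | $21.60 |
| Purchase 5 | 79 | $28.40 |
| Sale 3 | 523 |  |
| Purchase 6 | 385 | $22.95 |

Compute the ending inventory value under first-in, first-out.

Ending inventory = $14,729.75

Sale 1 (103) [FIFO — oldest first]: 103 @ $18.50 = $1,905.50
Sale 2 (447) [FIFO — oldest first]: 132 @ $18.50 + 125 @ $19.15 + 190 @ $22.55 = $9,120.25
Sale 3 (523) [FIFO — oldest first]: 35 @ $22.55 + 332 @ $23.85 + 156 @ $21.60 = $12,077.05
Total COGS = $1,905.50 + $9,120.25 + $12,077.05 = $23,102.80
Ending inventory: 169 @ $21.60 + 79 @ $28.40 + 385 @ $22.95 = $14,729.75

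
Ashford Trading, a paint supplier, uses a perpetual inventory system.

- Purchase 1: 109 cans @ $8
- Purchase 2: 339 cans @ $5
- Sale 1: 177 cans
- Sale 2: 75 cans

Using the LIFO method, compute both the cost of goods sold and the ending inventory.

Sale 1 (177) [LIFO — newest first]: 177 @ $5 = $885
Sale 2 (75) [LIFO — newest first]: 75 @ $5 = $375
Total COGS = $885 + $375 = $1,260
Ending inventory: 109 @ $8 + 87 @ $5 = $1,307

COGS = $1,260; ending inventory = $1,307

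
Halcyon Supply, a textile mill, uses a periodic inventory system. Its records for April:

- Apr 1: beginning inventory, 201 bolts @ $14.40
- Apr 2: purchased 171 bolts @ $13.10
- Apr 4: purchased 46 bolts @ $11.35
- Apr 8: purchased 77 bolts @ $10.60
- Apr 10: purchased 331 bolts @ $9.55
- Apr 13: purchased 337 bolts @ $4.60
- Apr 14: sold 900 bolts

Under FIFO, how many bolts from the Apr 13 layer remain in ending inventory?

263

Apr 14, 900 sold [FIFO — oldest first]: 201 @ $14.40 + 171 @ $13.10 + 46 @ $11.35 + 77 @ $10.60 + 331 @ $9.55 + 74 @ $4.60 = $9,974.25
Ending inventory: 263 @ $4.60 = $1,209.80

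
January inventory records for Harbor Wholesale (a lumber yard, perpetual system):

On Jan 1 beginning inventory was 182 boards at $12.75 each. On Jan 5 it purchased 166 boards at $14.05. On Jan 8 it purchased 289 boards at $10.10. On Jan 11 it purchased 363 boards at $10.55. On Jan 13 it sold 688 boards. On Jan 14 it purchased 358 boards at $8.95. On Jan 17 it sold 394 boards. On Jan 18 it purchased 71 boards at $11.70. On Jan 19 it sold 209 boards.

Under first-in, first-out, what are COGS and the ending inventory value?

Jan 13, 688 sold [FIFO — oldest first]: 182 @ $12.75 + 166 @ $14.05 + 289 @ $10.10 + 51 @ $10.55 = $8,109.75
Jan 17, 394 sold [FIFO — oldest first]: 312 @ $10.55 + 82 @ $8.95 = $4,025.50
Jan 19, 209 sold [FIFO — oldest first]: 209 @ $8.95 = $1,870.55
Total COGS = $8,109.75 + $4,025.50 + $1,870.55 = $14,005.80
Ending inventory: 67 @ $8.95 + 71 @ $11.70 = $1,430.35

COGS = $14,005.80; ending inventory = $1,430.35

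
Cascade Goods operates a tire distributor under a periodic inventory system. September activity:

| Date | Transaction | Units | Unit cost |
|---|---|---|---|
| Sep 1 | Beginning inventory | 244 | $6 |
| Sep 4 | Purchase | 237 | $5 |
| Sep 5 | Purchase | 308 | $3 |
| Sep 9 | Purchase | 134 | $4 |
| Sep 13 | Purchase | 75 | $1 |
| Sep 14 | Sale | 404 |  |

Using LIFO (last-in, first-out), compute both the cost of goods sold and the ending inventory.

COGS = $1,196; ending inventory = $2,988

Sep 14, 404 sold [LIFO — newest first]: 75 @ $1 + 134 @ $4 + 195 @ $3 = $1,196
Ending inventory: 244 @ $6 + 237 @ $5 + 113 @ $3 = $2,988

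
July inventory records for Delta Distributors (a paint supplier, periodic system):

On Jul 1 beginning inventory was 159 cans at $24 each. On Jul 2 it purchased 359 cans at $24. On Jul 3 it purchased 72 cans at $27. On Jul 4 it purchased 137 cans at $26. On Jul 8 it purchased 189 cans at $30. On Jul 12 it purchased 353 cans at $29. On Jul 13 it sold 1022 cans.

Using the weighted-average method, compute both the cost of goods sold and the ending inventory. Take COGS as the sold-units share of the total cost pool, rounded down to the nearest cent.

COGS = $27,257.36; ending inventory = $6,587.64

Jul 13, sell 1022: 1022/1269 × $33,845.00 → $27,257.36
Ending inventory (cost pool remaining) = $6,587.64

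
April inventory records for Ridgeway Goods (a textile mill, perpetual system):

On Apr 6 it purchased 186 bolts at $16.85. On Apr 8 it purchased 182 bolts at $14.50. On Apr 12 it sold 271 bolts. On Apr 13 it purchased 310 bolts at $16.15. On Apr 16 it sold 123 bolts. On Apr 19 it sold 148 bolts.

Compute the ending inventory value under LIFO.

Ending inventory = $2,264.30

Apr 12, 271 sold [LIFO — newest first]: 182 @ $14.50 + 89 @ $16.85 = $4,138.65
Apr 16, 123 sold [LIFO — newest first]: 123 @ $16.15 = $1,986.45
Apr 19, 148 sold [LIFO — newest first]: 148 @ $16.15 = $2,390.20
Total COGS = $4,138.65 + $1,986.45 + $2,390.20 = $8,515.30
Ending inventory: 97 @ $16.85 + 39 @ $16.15 = $2,264.30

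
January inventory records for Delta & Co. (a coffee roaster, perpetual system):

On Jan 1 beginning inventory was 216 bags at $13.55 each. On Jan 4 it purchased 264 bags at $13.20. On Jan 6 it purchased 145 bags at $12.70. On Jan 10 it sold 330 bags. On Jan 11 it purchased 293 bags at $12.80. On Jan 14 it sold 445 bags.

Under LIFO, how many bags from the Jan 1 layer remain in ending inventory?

143

Jan 10, 330 sold [LIFO — newest first]: 145 @ $12.70 + 185 @ $13.20 = $4,283.50
Jan 14, 445 sold [LIFO — newest first]: 293 @ $12.80 + 79 @ $13.20 + 73 @ $13.55 = $5,782.35
Total COGS = $4,283.50 + $5,782.35 = $10,065.85
Ending inventory: 143 @ $13.55 = $1,937.65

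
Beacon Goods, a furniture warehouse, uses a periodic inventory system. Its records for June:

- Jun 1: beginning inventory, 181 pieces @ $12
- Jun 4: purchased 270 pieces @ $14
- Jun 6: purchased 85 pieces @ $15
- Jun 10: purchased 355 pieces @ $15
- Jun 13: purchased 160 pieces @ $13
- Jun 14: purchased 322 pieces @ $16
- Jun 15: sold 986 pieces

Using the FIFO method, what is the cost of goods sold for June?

Jun 15, 986 sold [FIFO — oldest first]: 181 @ $12 + 270 @ $14 + 85 @ $15 + 355 @ $15 + 95 @ $13 = $13,787
Ending inventory: 65 @ $13 + 322 @ $16 = $5,997

COGS = $13,787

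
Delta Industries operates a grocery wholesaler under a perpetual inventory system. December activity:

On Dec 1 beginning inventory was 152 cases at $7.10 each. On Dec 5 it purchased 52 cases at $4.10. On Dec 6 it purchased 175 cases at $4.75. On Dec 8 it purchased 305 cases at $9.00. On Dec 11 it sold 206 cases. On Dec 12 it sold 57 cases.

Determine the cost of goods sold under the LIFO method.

COGS = $2,367.00

Dec 11, 206 sold [LIFO — newest first]: 206 @ $9.00 = $1,854.00
Dec 12, 57 sold [LIFO — newest first]: 57 @ $9.00 = $513.00
Total COGS = $1,854.00 + $513.00 = $2,367.00
Ending inventory: 152 @ $7.10 + 52 @ $4.10 + 175 @ $4.75 + 42 @ $9.00 = $2,501.65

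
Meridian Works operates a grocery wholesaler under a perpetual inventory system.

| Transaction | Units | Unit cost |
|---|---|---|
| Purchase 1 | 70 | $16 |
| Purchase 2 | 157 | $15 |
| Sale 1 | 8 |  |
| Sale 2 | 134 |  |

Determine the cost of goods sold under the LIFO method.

Sale 1 (8) [LIFO — newest first]: 8 @ $15 = $120
Sale 2 (134) [LIFO — newest first]: 134 @ $15 = $2,010
Total COGS = $120 + $2,010 = $2,130
Ending inventory: 70 @ $16 + 15 @ $15 = $1,345
Check: goods available $3,475 = COGS $2,130 + ending $1,345

COGS = $2,130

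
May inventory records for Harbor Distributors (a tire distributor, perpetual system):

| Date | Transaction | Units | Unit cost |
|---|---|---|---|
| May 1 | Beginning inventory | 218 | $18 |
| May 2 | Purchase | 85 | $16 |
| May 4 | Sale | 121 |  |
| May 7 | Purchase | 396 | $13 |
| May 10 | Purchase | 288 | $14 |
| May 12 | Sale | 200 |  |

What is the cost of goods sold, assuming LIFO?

COGS = $4,808

May 4, 121 sold [LIFO — newest first]: 85 @ $16 + 36 @ $18 = $2,008
May 12, 200 sold [LIFO — newest first]: 200 @ $14 = $2,800
Total COGS = $2,008 + $2,800 = $4,808
Ending inventory: 182 @ $18 + 396 @ $13 + 88 @ $14 = $9,656
Check: goods available $14,464 = COGS $4,808 + ending $9,656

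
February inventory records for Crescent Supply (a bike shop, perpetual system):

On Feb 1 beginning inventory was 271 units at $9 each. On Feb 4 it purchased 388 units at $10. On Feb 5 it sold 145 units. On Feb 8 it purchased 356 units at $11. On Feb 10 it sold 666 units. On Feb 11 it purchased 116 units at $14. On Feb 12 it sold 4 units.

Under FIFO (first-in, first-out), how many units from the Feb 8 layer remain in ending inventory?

200

Feb 5, 145 sold [FIFO — oldest first]: 145 @ $9 = $1,305
Feb 10, 666 sold [FIFO — oldest first]: 126 @ $9 + 388 @ $10 + 152 @ $11 = $6,686
Feb 12, 4 sold [FIFO — oldest first]: 4 @ $11 = $44
Total COGS = $1,305 + $6,686 + $44 = $8,035
Ending inventory: 200 @ $11 + 116 @ $14 = $3,824
Check: goods available $11,859 = COGS $8,035 + ending $3,824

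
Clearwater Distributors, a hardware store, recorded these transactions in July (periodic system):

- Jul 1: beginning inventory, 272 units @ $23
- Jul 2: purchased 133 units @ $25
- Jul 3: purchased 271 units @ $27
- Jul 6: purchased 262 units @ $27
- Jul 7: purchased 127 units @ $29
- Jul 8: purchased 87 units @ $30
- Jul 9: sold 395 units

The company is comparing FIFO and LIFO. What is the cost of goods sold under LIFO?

FIFO COGS: 272 @ $23 + 123 @ $25 = $9,331
LIFO COGS: 87 @ $30 + 127 @ $29 + 181 @ $27 = $11,180

COGS = $11,180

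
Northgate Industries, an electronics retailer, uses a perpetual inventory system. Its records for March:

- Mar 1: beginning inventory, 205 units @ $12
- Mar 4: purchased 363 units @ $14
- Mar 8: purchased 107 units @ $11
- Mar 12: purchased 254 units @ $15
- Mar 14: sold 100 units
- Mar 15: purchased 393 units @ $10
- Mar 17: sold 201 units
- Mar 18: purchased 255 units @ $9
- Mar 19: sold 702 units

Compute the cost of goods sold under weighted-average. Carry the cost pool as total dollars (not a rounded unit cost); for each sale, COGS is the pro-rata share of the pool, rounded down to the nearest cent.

After Mar 1: 205 on hand, pool $2,460.00 (≈ $12.0000 each)
After Mar 4: 568 on hand, pool $7,542.00 (≈ $13.2782 each)
After Mar 8: 675 on hand, pool $8,719.00 (≈ $12.9170 each)
After Mar 12: 929 on hand, pool $12,529.00 (≈ $13.4865 each)
Mar 14, sell 100: 100/929 × $12,529.00 → $1,348.65
After Mar 15: 1222 on hand, pool $15,110.35 (≈ $12.3653 each)
Mar 17, sell 201: 201/1222 × $15,110.35 → $2,485.41
After Mar 18: 1276 on hand, pool $14,919.94 (≈ $11.6927 each)
Mar 19, sell 702: 702/1276 × $14,919.94 → $8,208.30
Total COGS = $1,348.65 + $2,485.41 + $8,208.30 = $12,042.36
Ending inventory (cost pool remaining) = $6,711.64

COGS = $12,042.36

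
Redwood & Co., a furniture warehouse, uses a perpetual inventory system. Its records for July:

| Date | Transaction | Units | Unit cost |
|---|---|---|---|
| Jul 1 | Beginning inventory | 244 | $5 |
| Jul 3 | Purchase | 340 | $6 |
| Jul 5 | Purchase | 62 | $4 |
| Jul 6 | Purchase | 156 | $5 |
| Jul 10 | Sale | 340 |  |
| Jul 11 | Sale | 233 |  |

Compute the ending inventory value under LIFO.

Jul 10, 340 sold [LIFO — newest first]: 156 @ $5 + 62 @ $4 + 122 @ $6 = $1,760
Jul 11, 233 sold [LIFO — newest first]: 218 @ $6 + 15 @ $5 = $1,383
Total COGS = $1,760 + $1,383 = $3,143
Ending inventory: 229 @ $5 = $1,145
Check: goods available $4,288 = COGS $3,143 + ending $1,145

Ending inventory = $1,145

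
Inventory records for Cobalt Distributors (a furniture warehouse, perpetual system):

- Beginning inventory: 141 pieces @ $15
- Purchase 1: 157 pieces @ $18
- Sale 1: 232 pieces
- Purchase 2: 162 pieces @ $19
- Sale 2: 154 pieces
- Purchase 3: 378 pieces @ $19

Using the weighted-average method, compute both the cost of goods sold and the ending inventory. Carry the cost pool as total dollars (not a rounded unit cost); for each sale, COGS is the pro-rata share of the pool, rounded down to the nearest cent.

COGS = $6,664.82; ending inventory = $8,536.18

After Beginning: 141 on hand, pool $2,115.00 (≈ $15.0000 each)
After Purchase 1: 298 on hand, pool $4,941.00 (≈ $16.5805 each)
Sale 1, sell 232: 232/298 × $4,941.00 → $3,846.68
After Purchase 2: 228 on hand, pool $4,172.32 (≈ $18.2996 each)
Sale 2, sell 154: 154/228 × $4,172.32 → $2,818.14
After Purchase 3: 452 on hand, pool $8,536.18 (≈ $18.8854 each)
Total COGS = $3,846.68 + $2,818.14 = $6,664.82
Ending inventory (cost pool remaining) = $8,536.18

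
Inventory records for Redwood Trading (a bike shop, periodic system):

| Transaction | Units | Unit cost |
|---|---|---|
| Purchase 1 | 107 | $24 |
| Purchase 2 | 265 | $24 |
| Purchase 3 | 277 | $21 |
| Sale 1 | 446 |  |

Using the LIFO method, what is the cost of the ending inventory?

Ending inventory = $4,872

Sale 1 (446) [LIFO — newest first]: 277 @ $21 + 169 @ $24 = $9,873
Ending inventory: 107 @ $24 + 96 @ $24 = $4,872
Check: goods available $14,745 = COGS $9,873 + ending $4,872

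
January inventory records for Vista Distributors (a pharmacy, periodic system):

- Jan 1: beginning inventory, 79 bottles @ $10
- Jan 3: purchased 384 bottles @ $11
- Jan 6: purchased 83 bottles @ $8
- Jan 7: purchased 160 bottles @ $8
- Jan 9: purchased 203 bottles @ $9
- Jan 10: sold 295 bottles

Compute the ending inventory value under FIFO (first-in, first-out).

Ending inventory = $5,619

Jan 10, 295 sold [FIFO — oldest first]: 79 @ $10 + 216 @ $11 = $3,166
Ending inventory: 168 @ $11 + 83 @ $8 + 160 @ $8 + 203 @ $9 = $5,619
Check: goods available $8,785 = COGS $3,166 + ending $5,619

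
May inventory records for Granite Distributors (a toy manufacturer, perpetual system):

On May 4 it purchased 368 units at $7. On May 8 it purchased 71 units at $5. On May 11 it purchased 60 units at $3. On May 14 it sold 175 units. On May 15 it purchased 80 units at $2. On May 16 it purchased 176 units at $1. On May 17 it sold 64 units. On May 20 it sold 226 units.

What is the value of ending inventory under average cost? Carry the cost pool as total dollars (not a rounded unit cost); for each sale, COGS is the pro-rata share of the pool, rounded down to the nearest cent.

After May 4: 368 on hand, pool $2,576.00 (≈ $7.0000 each)
After May 8: 439 on hand, pool $2,931.00 (≈ $6.6765 each)
After May 11: 499 on hand, pool $3,111.00 (≈ $6.2345 each)
May 14, sell 175: 175/499 × $3,111.00 → $1,091.03
After May 15: 404 on hand, pool $2,179.97 (≈ $5.3960 each)
After May 16: 580 on hand, pool $2,355.97 (≈ $4.0620 each)
May 17, sell 64: 64/580 × $2,355.97 → $259.96
May 20, sell 226: 226/516 × $2,096.01 → $918.01
Total COGS = $1,091.03 + $259.96 + $918.01 = $2,269.00
Ending inventory (cost pool remaining) = $1,178.00

Ending inventory = $1,178.00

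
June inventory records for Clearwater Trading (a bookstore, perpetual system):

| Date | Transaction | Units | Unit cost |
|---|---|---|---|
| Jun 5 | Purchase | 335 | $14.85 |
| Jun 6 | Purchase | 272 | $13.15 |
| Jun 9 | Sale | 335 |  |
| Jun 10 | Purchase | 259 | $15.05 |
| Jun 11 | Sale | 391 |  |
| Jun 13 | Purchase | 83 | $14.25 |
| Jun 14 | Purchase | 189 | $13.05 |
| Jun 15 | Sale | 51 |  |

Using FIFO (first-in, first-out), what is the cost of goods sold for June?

Jun 9, 335 sold [FIFO — oldest first]: 335 @ $14.85 = $4,974.75
Jun 11, 391 sold [FIFO — oldest first]: 272 @ $13.15 + 119 @ $15.05 = $5,367.75
Jun 15, 51 sold [FIFO — oldest first]: 51 @ $15.05 = $767.55
Total COGS = $4,974.75 + $5,367.75 + $767.55 = $11,110.05
Ending inventory: 89 @ $15.05 + 83 @ $14.25 + 189 @ $13.05 = $4,988.65
Check: goods available $16,098.70 = COGS $11,110.05 + ending $4,988.65

COGS = $11,110.05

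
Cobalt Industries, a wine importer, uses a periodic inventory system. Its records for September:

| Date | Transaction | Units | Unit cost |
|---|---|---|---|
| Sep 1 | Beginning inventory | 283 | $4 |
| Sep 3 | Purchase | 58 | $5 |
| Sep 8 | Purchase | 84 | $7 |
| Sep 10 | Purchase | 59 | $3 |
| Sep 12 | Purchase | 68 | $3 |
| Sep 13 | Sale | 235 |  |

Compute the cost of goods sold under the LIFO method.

COGS = $1,089

Sep 13, 235 sold [LIFO — newest first]: 68 @ $3 + 59 @ $3 + 84 @ $7 + 24 @ $5 = $1,089
Ending inventory: 283 @ $4 + 34 @ $5 = $1,302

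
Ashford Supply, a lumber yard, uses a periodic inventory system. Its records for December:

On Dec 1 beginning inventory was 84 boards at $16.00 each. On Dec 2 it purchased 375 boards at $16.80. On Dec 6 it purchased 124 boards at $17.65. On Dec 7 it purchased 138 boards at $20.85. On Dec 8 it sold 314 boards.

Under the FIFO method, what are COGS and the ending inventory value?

COGS = $5,208.00; ending inventory = $7,501.90

Dec 8, 314 sold [FIFO — oldest first]: 84 @ $16.00 + 230 @ $16.80 = $5,208.00
Ending inventory: 145 @ $16.80 + 124 @ $17.65 + 138 @ $20.85 = $7,501.90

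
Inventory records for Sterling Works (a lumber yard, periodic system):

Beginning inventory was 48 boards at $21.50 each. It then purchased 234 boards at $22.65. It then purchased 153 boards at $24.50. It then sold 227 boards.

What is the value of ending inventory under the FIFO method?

Sale 1 (227) [FIFO — oldest first]: 48 @ $21.50 + 179 @ $22.65 = $5,086.35
Ending inventory: 55 @ $22.65 + 153 @ $24.50 = $4,994.25

Ending inventory = $4,994.25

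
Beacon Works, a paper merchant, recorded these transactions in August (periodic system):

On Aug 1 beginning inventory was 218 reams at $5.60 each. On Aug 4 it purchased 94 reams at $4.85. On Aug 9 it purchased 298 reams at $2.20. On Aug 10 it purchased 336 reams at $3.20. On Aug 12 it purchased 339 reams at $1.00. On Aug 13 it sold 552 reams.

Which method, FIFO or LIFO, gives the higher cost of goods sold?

FIFO COGS: 218 @ $5.60 + 94 @ $4.85 + 240 @ $2.20 = $2,204.70
LIFO COGS: 339 @ $1.00 + 213 @ $3.20 = $1,020.60

FIFO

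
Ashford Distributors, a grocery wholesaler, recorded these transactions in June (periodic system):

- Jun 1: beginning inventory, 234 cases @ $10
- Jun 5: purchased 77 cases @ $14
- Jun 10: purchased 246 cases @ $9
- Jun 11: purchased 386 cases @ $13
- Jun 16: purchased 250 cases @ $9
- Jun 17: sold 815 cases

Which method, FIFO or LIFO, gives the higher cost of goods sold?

FIFO

FIFO COGS: 234 @ $10 + 77 @ $14 + 246 @ $9 + 258 @ $13 = $8,986
LIFO COGS: 250 @ $9 + 386 @ $13 + 179 @ $9 = $8,879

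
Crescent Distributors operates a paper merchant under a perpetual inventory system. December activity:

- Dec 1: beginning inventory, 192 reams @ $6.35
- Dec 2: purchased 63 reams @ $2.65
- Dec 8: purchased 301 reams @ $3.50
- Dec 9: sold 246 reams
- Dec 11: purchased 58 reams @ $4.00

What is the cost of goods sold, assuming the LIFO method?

Dec 9, 246 sold [LIFO — newest first]: 246 @ $3.50 = $861.00
Ending inventory: 192 @ $6.35 + 63 @ $2.65 + 55 @ $3.50 + 58 @ $4.00 = $1,810.65
Check: goods available $2,671.65 = COGS $861.00 + ending $1,810.65

COGS = $861.00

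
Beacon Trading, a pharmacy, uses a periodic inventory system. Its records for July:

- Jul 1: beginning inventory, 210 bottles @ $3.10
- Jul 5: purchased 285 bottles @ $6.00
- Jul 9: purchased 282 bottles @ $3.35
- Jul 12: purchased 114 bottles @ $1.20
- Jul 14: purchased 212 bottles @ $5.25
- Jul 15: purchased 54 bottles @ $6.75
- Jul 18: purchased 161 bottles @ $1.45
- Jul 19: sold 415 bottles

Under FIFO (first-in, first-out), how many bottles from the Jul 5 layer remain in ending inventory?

Jul 19, 415 sold [FIFO — oldest first]: 210 @ $3.10 + 205 @ $6.00 = $1,881.00
Ending inventory: 80 @ $6.00 + 282 @ $3.35 + 114 @ $1.20 + 212 @ $5.25 + 54 @ $6.75 + 161 @ $1.45 = $3,272.45

80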